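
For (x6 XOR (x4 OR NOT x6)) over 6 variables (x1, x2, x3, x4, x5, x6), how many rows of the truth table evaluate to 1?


Formula: (x6 XOR (x4 OR NOT x6)) over 6 vars (64 rows)
Evaluate each row (x1, x2, x3, x4, x5, x6 as bits, MSB first):
  row 0 [000000]: (0 XOR (0 OR NOT 0)) -> 1
  row 1 [000001]: (1 XOR (0 OR NOT 1)) -> 1
  row 2 [000010]: (0 XOR (0 OR NOT 0)) -> 1
  row 3 [000011]: (1 XOR (0 OR NOT 1)) -> 1
  row 4 [000100]: (0 XOR (1 OR NOT 0)) -> 1
  (every remaining row is evaluated the same way; all 64 results are listed next)
Full result column, 8 rows per line (x1,x2,x3 fixed per line; x4,x5,x6 runs 000..111 left to right):
  rows 0-7 [x1,x2,x3=000]: 11111010  (ones: 6)
  rows 8-15 [x1,x2,x3=001]: 11111010  (ones: 6)
  rows 16-23 [x1,x2,x3=010]: 11111010  (ones: 6)
  rows 24-31 [x1,x2,x3=011]: 11111010  (ones: 6)
  rows 32-39 [x1,x2,x3=100]: 11111010  (ones: 6)
  rows 40-47 [x1,x2,x3=101]: 11111010  (ones: 6)
  rows 48-55 [x1,x2,x3=110]: 11111010  (ones: 6)
  rows 56-63 [x1,x2,x3=111]: 11111010  (ones: 6)
Count of 1-rows = 6+6+6+6+6+6+6+6 = 48

48


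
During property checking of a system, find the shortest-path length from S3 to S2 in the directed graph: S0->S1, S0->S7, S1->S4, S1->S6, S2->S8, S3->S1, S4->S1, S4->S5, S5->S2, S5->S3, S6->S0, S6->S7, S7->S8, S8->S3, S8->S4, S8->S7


BFS layer-by-layer from S3:
  dist 0: {S3}
  dist 1: {S1}
  dist 2: {S4, S6}
  dist 3: {S0, S5, S7}
  dist 4: {S2, S8}
  -> S2 reached at distance 4
Shortest path length = 4

4


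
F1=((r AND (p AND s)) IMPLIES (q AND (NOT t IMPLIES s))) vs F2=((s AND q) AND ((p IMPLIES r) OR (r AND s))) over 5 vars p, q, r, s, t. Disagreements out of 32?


F1 = ((r AND (p AND s)) IMPLIES (q AND (NOT t IMPLIES s)))
F2 = ((s AND q) AND ((p IMPLIES r) OR (r AND s)))
Evaluate both on each of 32 rows (bits = p,q,r,s,t):
  row 0 [00000]: F1=1 F2=0 (differ) -> 1
  row 1 [00001]: F1=1 F2=0 (differ) -> 1
  row 2 [00010]: F1=1 F2=0 (differ) -> 1
  row 3 [00011]: F1=1 F2=0 (differ) -> 1
  row 4 [00100]: F1=1 F2=0 (differ) -> 1
  row 5 [00101]: F1=1 F2=0 (differ) -> 1
  row 6 [00110]: F1=1 F2=0 (differ) -> 1
  row 7 [00111]: F1=1 F2=0 (differ) -> 1
  row 8 [01000]: F1=1 F2=0 (differ) -> 1
  row 9 [01001]: F1=1 F2=0 (differ) -> 1
  row 10 [01010]: F1=1 F2=1 -> 0
  row 11 [01011]: F1=1 F2=1 -> 0
  row 12 [01100]: F1=1 F2=0 (differ) -> 1
  row 13 [01101]: F1=1 F2=0 (differ) -> 1
  row 14 [01110]: F1=1 F2=1 -> 0
  row 15 [01111]: F1=1 F2=1 -> 0
  row 16 [10000]: F1=1 F2=0 (differ) -> 1
  row 17 [10001]: F1=1 F2=0 (differ) -> 1
  row 18 [10010]: F1=1 F2=0 (differ) -> 1
  row 19 [10011]: F1=1 F2=0 (differ) -> 1
  row 20 [10100]: F1=1 F2=0 (differ) -> 1
  row 21 [10101]: F1=1 F2=0 (differ) -> 1
  row 22 [10110]: F1=0 F2=0 -> 0
  row 23 [10111]: F1=0 F2=0 -> 0
  row 24 [11000]: F1=1 F2=0 (differ) -> 1
  row 25 [11001]: F1=1 F2=0 (differ) -> 1
  row 26 [11010]: F1=1 F2=0 (differ) -> 1
  row 27 [11011]: F1=1 F2=0 (differ) -> 1
  row 28 [11100]: F1=1 F2=0 (differ) -> 1
  row 29 [11101]: F1=1 F2=0 (differ) -> 1
  row 30 [11110]: F1=1 F2=1 -> 0
  row 31 [11111]: F1=1 F2=1 -> 0
Full result column, 8 rows per line (p,q fixed per line; r,s,t runs 000..111 left to right):
  rows 0-7 [p,q=00]: 11111111  (ones: 8)
  rows 8-15 [p,q=01]: 11001100  (ones: 4)
  rows 16-23 [p,q=10]: 11111100  (ones: 6)
  rows 24-31 [p,q=11]: 11111100  (ones: 6)
Disagreements = 8+4+6+6 = 24

24


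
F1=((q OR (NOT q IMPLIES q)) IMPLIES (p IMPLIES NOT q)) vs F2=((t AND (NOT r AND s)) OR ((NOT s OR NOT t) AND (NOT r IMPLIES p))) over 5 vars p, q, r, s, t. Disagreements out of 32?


F1 = ((q OR (NOT q IMPLIES q)) IMPLIES (p IMPLIES NOT q))
F2 = ((t AND (NOT r AND s)) OR ((NOT s OR NOT t) AND (NOT r IMPLIES p)))
Evaluate both on each of 32 rows (bits = p,q,r,s,t):
  row 0 [00000]: F1=1 F2=0 (differ) -> 1
  row 1 [00001]: F1=1 F2=0 (differ) -> 1
  row 2 [00010]: F1=1 F2=0 (differ) -> 1
  row 3 [00011]: F1=1 F2=1 -> 0
  row 4 [00100]: F1=1 F2=1 -> 0
  row 5 [00101]: F1=1 F2=1 -> 0
  row 6 [00110]: F1=1 F2=1 -> 0
  row 7 [00111]: F1=1 F2=0 (differ) -> 1
  row 8 [01000]: F1=1 F2=0 (differ) -> 1
  row 9 [01001]: F1=1 F2=0 (differ) -> 1
  row 10 [01010]: F1=1 F2=0 (differ) -> 1
  row 11 [01011]: F1=1 F2=1 -> 0
  row 12 [01100]: F1=1 F2=1 -> 0
  row 13 [01101]: F1=1 F2=1 -> 0
  row 14 [01110]: F1=1 F2=1 -> 0
  row 15 [01111]: F1=1 F2=0 (differ) -> 1
  row 16 [10000]: F1=1 F2=1 -> 0
  row 17 [10001]: F1=1 F2=1 -> 0
  row 18 [10010]: F1=1 F2=1 -> 0
  row 19 [10011]: F1=1 F2=1 -> 0
  row 20 [10100]: F1=1 F2=1 -> 0
  row 21 [10101]: F1=1 F2=1 -> 0
  row 22 [10110]: F1=1 F2=1 -> 0
  row 23 [10111]: F1=1 F2=0 (differ) -> 1
  row 24 [11000]: F1=0 F2=1 (differ) -> 1
  row 25 [11001]: F1=0 F2=1 (differ) -> 1
  row 26 [11010]: F1=0 F2=1 (differ) -> 1
  row 27 [11011]: F1=0 F2=1 (differ) -> 1
  row 28 [11100]: F1=0 F2=1 (differ) -> 1
  row 29 [11101]: F1=0 F2=1 (differ) -> 1
  row 30 [11110]: F1=0 F2=1 (differ) -> 1
  row 31 [11111]: F1=0 F2=0 -> 0
Full result column, 8 rows per line (p,q fixed per line; r,s,t runs 000..111 left to right):
  rows 0-7 [p,q=00]: 11100001  (ones: 4)
  rows 8-15 [p,q=01]: 11100001  (ones: 4)
  rows 16-23 [p,q=10]: 00000001  (ones: 1)
  rows 24-31 [p,q=11]: 11111110  (ones: 7)
Disagreements = 4+4+1+7 = 16

16


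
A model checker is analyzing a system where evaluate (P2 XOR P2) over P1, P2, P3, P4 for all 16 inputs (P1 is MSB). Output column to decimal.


Formula: (P2 XOR P2) over P1, P2, P3, P4 (16 rows)
Evaluate each row (bits = P1,P2,P3,P4, MSB first):
  row 0 [0000]: (0 XOR 0) -> 0
  row 1 [0001]: (0 XOR 0) -> 0
  row 2 [0010]: (0 XOR 0) -> 0
  row 3 [0011]: (0 XOR 0) -> 0
  row 4 [0100]: (1 XOR 1) -> 0
  row 5 [0101]: (1 XOR 1) -> 0
  row 6 [0110]: (1 XOR 1) -> 0
  row 7 [0111]: (1 XOR 1) -> 0
  row 8 [1000]: (0 XOR 0) -> 0
  row 9 [1001]: (0 XOR 0) -> 0
  row 10 [1010]: (0 XOR 0) -> 0
  row 11 [1011]: (0 XOR 0) -> 0
  row 12 [1100]: (1 XOR 1) -> 0
  row 13 [1101]: (1 XOR 1) -> 0
  row 14 [1110]: (1 XOR 1) -> 0
  row 15 [1111]: (1 XOR 1) -> 0
Full result column, 4 rows per line (P1,P2 fixed per line; P3,P4 runs 00..11 left to right):
  rows 0-3 [P1,P2=00]: 0000  = hex 0
  rows 4-7 [P1,P2=01]: 0000  = hex 0
  rows 8-11 [P1,P2=10]: 0000  = hex 0
  rows 12-15 [P1,P2=11]: 0000  = hex 0
Output column (row 0 .. row 15) = 0000000000000000
Output column grouped in 4s = 0000 0000 0000 0000 = 0x0000
Convert to decimal digit by digit (value = value*16 + digit):
  0 -> 0
  0*16 + 0 = 0
  0*16 + 0 = 0
  0*16 + 0 = 0
Decimal = 0

0


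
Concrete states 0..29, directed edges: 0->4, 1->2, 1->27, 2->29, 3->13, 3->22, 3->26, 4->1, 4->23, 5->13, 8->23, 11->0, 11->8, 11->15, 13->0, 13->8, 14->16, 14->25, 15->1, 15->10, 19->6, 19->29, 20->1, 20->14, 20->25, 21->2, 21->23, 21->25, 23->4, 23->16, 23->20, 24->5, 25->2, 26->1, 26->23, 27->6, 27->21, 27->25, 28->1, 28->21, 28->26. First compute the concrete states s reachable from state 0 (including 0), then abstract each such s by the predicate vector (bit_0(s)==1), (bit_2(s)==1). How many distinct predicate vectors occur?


BFS from 0:
Concrete reachable: {0, 1, 2, 4, 6, 14, 16, 20, 21, 23, 25, 27, 29}
Abstract via predicates (bit_0(s)==1), (bit_2(s)==1):
  (0,0) <- {0, 2, 16}
  (0,1) <- {4, 6, 14, 20}
  (1,0) <- {1, 25, 27}
  (1,1) <- {21, 23, 29}
Distinct abstract states = 4

4


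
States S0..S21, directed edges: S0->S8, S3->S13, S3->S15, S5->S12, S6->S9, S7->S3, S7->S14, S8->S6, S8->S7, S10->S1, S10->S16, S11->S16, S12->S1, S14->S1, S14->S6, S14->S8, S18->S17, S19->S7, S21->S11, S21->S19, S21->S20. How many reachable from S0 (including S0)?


BFS from S0:
  layer 0: {S0}
  layer 1: {S8}
  layer 2: {S6, S7}
  layer 3: {S3, S9, S14}
  layer 4: {S1, S13, S15}
Reachable set: {S0, S1, S3, S6, S7, S8, S9, S13, S14, S15}
Count = 10

10


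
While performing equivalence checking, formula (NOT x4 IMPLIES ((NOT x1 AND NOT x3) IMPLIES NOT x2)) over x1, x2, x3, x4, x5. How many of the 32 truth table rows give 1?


Formula: (NOT x4 IMPLIES ((NOT x1 AND NOT x3) IMPLIES NOT x2)) over 5 vars (32 rows)
Evaluate each row (x1, x2, x3, x4, x5 as bits, MSB first):
  row 0 [00000]: (NOT 0 IMPLIES ((NOT 0 AND NOT 0) IMPLIES NOT 0)) -> 1
  row 1 [00001]: (NOT 0 IMPLIES ((NOT 0 AND NOT 0) IMPLIES NOT 0)) -> 1
  row 2 [00010]: (NOT 1 IMPLIES ((NOT 0 AND NOT 0) IMPLIES NOT 0)) -> 1
  row 3 [00011]: (NOT 1 IMPLIES ((NOT 0 AND NOT 0) IMPLIES NOT 0)) -> 1
  row 4 [00100]: (NOT 0 IMPLIES ((NOT 0 AND NOT 1) IMPLIES NOT 0)) -> 1
  row 5 [00101]: (NOT 0 IMPLIES ((NOT 0 AND NOT 1) IMPLIES NOT 0)) -> 1
  row 6 [00110]: (NOT 1 IMPLIES ((NOT 0 AND NOT 1) IMPLIES NOT 0)) -> 1
  row 7 [00111]: (NOT 1 IMPLIES ((NOT 0 AND NOT 1) IMPLIES NOT 0)) -> 1
  row 8 [01000]: (NOT 0 IMPLIES ((NOT 0 AND NOT 0) IMPLIES NOT 1)) -> 0
  row 9 [01001]: (NOT 0 IMPLIES ((NOT 0 AND NOT 0) IMPLIES NOT 1)) -> 0
  row 10 [01010]: (NOT 1 IMPLIES ((NOT 0 AND NOT 0) IMPLIES NOT 1)) -> 1
  row 11 [01011]: (NOT 1 IMPLIES ((NOT 0 AND NOT 0) IMPLIES NOT 1)) -> 1
  row 12 [01100]: (NOT 0 IMPLIES ((NOT 0 AND NOT 1) IMPLIES NOT 1)) -> 1
  row 13 [01101]: (NOT 0 IMPLIES ((NOT 0 AND NOT 1) IMPLIES NOT 1)) -> 1
  row 14 [01110]: (NOT 1 IMPLIES ((NOT 0 AND NOT 1) IMPLIES NOT 1)) -> 1
  row 15 [01111]: (NOT 1 IMPLIES ((NOT 0 AND NOT 1) IMPLIES NOT 1)) -> 1
  row 16 [10000]: (NOT 0 IMPLIES ((NOT 1 AND NOT 0) IMPLIES NOT 0)) -> 1
  row 17 [10001]: (NOT 0 IMPLIES ((NOT 1 AND NOT 0) IMPLIES NOT 0)) -> 1
  row 18 [10010]: (NOT 1 IMPLIES ((NOT 1 AND NOT 0) IMPLIES NOT 0)) -> 1
  row 19 [10011]: (NOT 1 IMPLIES ((NOT 1 AND NOT 0) IMPLIES NOT 0)) -> 1
  row 20 [10100]: (NOT 0 IMPLIES ((NOT 1 AND NOT 1) IMPLIES NOT 0)) -> 1
  row 21 [10101]: (NOT 0 IMPLIES ((NOT 1 AND NOT 1) IMPLIES NOT 0)) -> 1
  row 22 [10110]: (NOT 1 IMPLIES ((NOT 1 AND NOT 1) IMPLIES NOT 0)) -> 1
  row 23 [10111]: (NOT 1 IMPLIES ((NOT 1 AND NOT 1) IMPLIES NOT 0)) -> 1
  row 24 [11000]: (NOT 0 IMPLIES ((NOT 1 AND NOT 0) IMPLIES NOT 1)) -> 1
  row 25 [11001]: (NOT 0 IMPLIES ((NOT 1 AND NOT 0) IMPLIES NOT 1)) -> 1
  row 26 [11010]: (NOT 1 IMPLIES ((NOT 1 AND NOT 0) IMPLIES NOT 1)) -> 1
  row 27 [11011]: (NOT 1 IMPLIES ((NOT 1 AND NOT 0) IMPLIES NOT 1)) -> 1
  row 28 [11100]: (NOT 0 IMPLIES ((NOT 1 AND NOT 1) IMPLIES NOT 1)) -> 1
  row 29 [11101]: (NOT 0 IMPLIES ((NOT 1 AND NOT 1) IMPLIES NOT 1)) -> 1
  row 30 [11110]: (NOT 1 IMPLIES ((NOT 1 AND NOT 1) IMPLIES NOT 1)) -> 1
  row 31 [11111]: (NOT 1 IMPLIES ((NOT 1 AND NOT 1) IMPLIES NOT 1)) -> 1
Full result column, 8 rows per line (x1,x2 fixed per line; x3,x4,x5 runs 000..111 left to right):
  rows 0-7 [x1,x2=00]: 11111111  (ones: 8)
  rows 8-15 [x1,x2=01]: 00111111  (ones: 6)
  rows 16-23 [x1,x2=10]: 11111111  (ones: 8)
  rows 24-31 [x1,x2=11]: 11111111  (ones: 8)
Count of 1-rows = 8+6+8+8 = 30

30


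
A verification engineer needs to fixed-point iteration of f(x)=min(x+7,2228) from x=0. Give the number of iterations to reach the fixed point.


Step 1: x=0, cap=2228, increment=7
Step 2: x grows by 7 each step until capped at 2228; fixed point is x=2228
Step 3: iterations = ceil(2228/7) = 319

319


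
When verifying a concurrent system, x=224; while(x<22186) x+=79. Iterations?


Step 1: x goes from 224 toward 22186 by 79; the body runs while x<22186, so iterations = ceil((bound-start)/step)
Step 2: Distance=21962
Step 3: ceil(21962/79)=278

278


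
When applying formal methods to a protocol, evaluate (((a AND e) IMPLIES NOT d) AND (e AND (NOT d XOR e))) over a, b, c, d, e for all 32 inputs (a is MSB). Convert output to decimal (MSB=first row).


Formula: (((a AND e) IMPLIES NOT d) AND (e AND (NOT d XOR e))) over a, b, c, d, e (32 rows)
Evaluate each row (bits = a,b,c,d,e, MSB first):
  row 0 [00000]: (((0 AND 0) IMPLIES NOT 0) AND (0 AND (NOT 0 XOR 0))) -> 0
  row 1 [00001]: (((0 AND 1) IMPLIES NOT 0) AND (1 AND (NOT 0 XOR 1))) -> 0
  row 2 [00010]: (((0 AND 0) IMPLIES NOT 1) AND (0 AND (NOT 1 XOR 0))) -> 0
  row 3 [00011]: (((0 AND 1) IMPLIES NOT 1) AND (1 AND (NOT 1 XOR 1))) -> 1
  row 4 [00100]: (((0 AND 0) IMPLIES NOT 0) AND (0 AND (NOT 0 XOR 0))) -> 0
  row 5 [00101]: (((0 AND 1) IMPLIES NOT 0) AND (1 AND (NOT 0 XOR 1))) -> 0
  row 6 [00110]: (((0 AND 0) IMPLIES NOT 1) AND (0 AND (NOT 1 XOR 0))) -> 0
  row 7 [00111]: (((0 AND 1) IMPLIES NOT 1) AND (1 AND (NOT 1 XOR 1))) -> 1
  row 8 [01000]: (((0 AND 0) IMPLIES NOT 0) AND (0 AND (NOT 0 XOR 0))) -> 0
  row 9 [01001]: (((0 AND 1) IMPLIES NOT 0) AND (1 AND (NOT 0 XOR 1))) -> 0
  row 10 [01010]: (((0 AND 0) IMPLIES NOT 1) AND (0 AND (NOT 1 XOR 0))) -> 0
  row 11 [01011]: (((0 AND 1) IMPLIES NOT 1) AND (1 AND (NOT 1 XOR 1))) -> 1
  row 12 [01100]: (((0 AND 0) IMPLIES NOT 0) AND (0 AND (NOT 0 XOR 0))) -> 0
  row 13 [01101]: (((0 AND 1) IMPLIES NOT 0) AND (1 AND (NOT 0 XOR 1))) -> 0
  row 14 [01110]: (((0 AND 0) IMPLIES NOT 1) AND (0 AND (NOT 1 XOR 0))) -> 0
  row 15 [01111]: (((0 AND 1) IMPLIES NOT 1) AND (1 AND (NOT 1 XOR 1))) -> 1
  row 16 [10000]: (((1 AND 0) IMPLIES NOT 0) AND (0 AND (NOT 0 XOR 0))) -> 0
  row 17 [10001]: (((1 AND 1) IMPLIES NOT 0) AND (1 AND (NOT 0 XOR 1))) -> 0
  row 18 [10010]: (((1 AND 0) IMPLIES NOT 1) AND (0 AND (NOT 1 XOR 0))) -> 0
  row 19 [10011]: (((1 AND 1) IMPLIES NOT 1) AND (1 AND (NOT 1 XOR 1))) -> 0
  row 20 [10100]: (((1 AND 0) IMPLIES NOT 0) AND (0 AND (NOT 0 XOR 0))) -> 0
  row 21 [10101]: (((1 AND 1) IMPLIES NOT 0) AND (1 AND (NOT 0 XOR 1))) -> 0
  row 22 [10110]: (((1 AND 0) IMPLIES NOT 1) AND (0 AND (NOT 1 XOR 0))) -> 0
  row 23 [10111]: (((1 AND 1) IMPLIES NOT 1) AND (1 AND (NOT 1 XOR 1))) -> 0
  row 24 [11000]: (((1 AND 0) IMPLIES NOT 0) AND (0 AND (NOT 0 XOR 0))) -> 0
  row 25 [11001]: (((1 AND 1) IMPLIES NOT 0) AND (1 AND (NOT 0 XOR 1))) -> 0
  row 26 [11010]: (((1 AND 0) IMPLIES NOT 1) AND (0 AND (NOT 1 XOR 0))) -> 0
  row 27 [11011]: (((1 AND 1) IMPLIES NOT 1) AND (1 AND (NOT 1 XOR 1))) -> 0
  row 28 [11100]: (((1 AND 0) IMPLIES NOT 0) AND (0 AND (NOT 0 XOR 0))) -> 0
  row 29 [11101]: (((1 AND 1) IMPLIES NOT 0) AND (1 AND (NOT 0 XOR 1))) -> 0
  row 30 [11110]: (((1 AND 0) IMPLIES NOT 1) AND (0 AND (NOT 1 XOR 0))) -> 0
  row 31 [11111]: (((1 AND 1) IMPLIES NOT 1) AND (1 AND (NOT 1 XOR 1))) -> 0
Full result column, 4 rows per line (a,b,c fixed per line; d,e runs 00..11 left to right):
  rows 0-3 [a,b,c=000]: 0001  = hex 1
  rows 4-7 [a,b,c=001]: 0001  = hex 1
  rows 8-11 [a,b,c=010]: 0001  = hex 1
  rows 12-15 [a,b,c=011]: 0001  = hex 1
  rows 16-19 [a,b,c=100]: 0000  = hex 0
  rows 20-23 [a,b,c=101]: 0000  = hex 0
  rows 24-27 [a,b,c=110]: 0000  = hex 0
  rows 28-31 [a,b,c=111]: 0000  = hex 0
Output column (row 0 .. row 31) = 00010001000100010000000000000000
Output column grouped in 4s = 0001 0001 0001 0001 0000 0000 0000 0000 = 0x11110000
Convert to decimal digit by digit (value = value*16 + digit):
  1 -> 1
  1*16 + 1 = 17
  17*16 + 1 = 273
  273*16 + 1 = 4369
  4369*16 + 0 = 69904
  69904*16 + 0 = 1118464
  1118464*16 + 0 = 17895424
  17895424*16 + 0 = 286326784
Decimal = 286326784

286326784


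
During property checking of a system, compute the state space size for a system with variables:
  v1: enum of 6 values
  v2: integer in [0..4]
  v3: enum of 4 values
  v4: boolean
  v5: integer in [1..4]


State space = product of domain sizes of all variables.
Domain sizes:
  v1 (enum of 6 values): 6
  v2 (integer in [0..4]): 5
  v3 (enum of 4 values): 4
  v4 (boolean): 2
  v5 (integer in [1..4]): 4
Product = 6 * 5 * 4 * 2 * 4 = 960

960


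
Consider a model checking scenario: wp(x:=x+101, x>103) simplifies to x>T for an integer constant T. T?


Formula: wp(x:=E, P) = P[E/x] (substitute E for x in postcondition)
Step 1: Postcondition: x>103
Step 2: Substitute x+101 for x: x+101>103
Step 3: Solve for x: x > 103-101 = 2

2


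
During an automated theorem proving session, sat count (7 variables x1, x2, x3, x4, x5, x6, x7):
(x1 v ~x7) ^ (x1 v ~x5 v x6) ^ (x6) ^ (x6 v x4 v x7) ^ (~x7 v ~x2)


CNF with 5 clauses over 7 vars (128 assignments).
An assignment satisfies CNF iff every clause has >=1 true literal.
Check each row (bits = x1,x2,x3,x4,x5,x6,x7; clause T/F shown):
  row 0 [0000000]: clauses=TTFFT -> 0
  row 1 [0000001]: clauses=FTFTT -> 0
  row 2 [0000010]: clauses=TTTTT -> 1
  row 3 [0000011]: clauses=FTTTT -> 0
  row 4 [0000100]: clauses=TFFFT -> 0
  (every remaining row is evaluated the same way; all 128 results are listed next)
Full result column, 8 rows per line (x1,x2,x3,x4 fixed per line; x5,x6,x7 runs 000..111 left to right):
  rows 0-7 [x1,x2,x3,x4=0000]: 00100010  (ones: 2)
  rows 8-15 [x1,x2,x3,x4=0001]: 00100010  (ones: 2)
  rows 16-23 [x1,x2,x3,x4=0010]: 00100010  (ones: 2)
  rows 24-31 [x1,x2,x3,x4=0011]: 00100010  (ones: 2)
  rows 32-39 [x1,x2,x3,x4=0100]: 00100010  (ones: 2)
  rows 40-47 [x1,x2,x3,x4=0101]: 00100010  (ones: 2)
  rows 48-55 [x1,x2,x3,x4=0110]: 00100010  (ones: 2)
  rows 56-63 [x1,x2,x3,x4=0111]: 00100010  (ones: 2)
  rows 64-71 [x1,x2,x3,x4=1000]: 00110011  (ones: 4)
  rows 72-79 [x1,x2,x3,x4=1001]: 00110011  (ones: 4)
  rows 80-87 [x1,x2,x3,x4=1010]: 00110011  (ones: 4)
  rows 88-95 [x1,x2,x3,x4=1011]: 00110011  (ones: 4)
  rows 96-103 [x1,x2,x3,x4=1100]: 00100010  (ones: 2)
  rows 104-111 [x1,x2,x3,x4=1101]: 00100010  (ones: 2)
  rows 112-119 [x1,x2,x3,x4=1110]: 00100010  (ones: 2)
  rows 120-127 [x1,x2,x3,x4=1111]: 00100010  (ones: 2)
Satisfying assignments = 2+2+2+2+2+2+2+2+4+4+4+4+2+2+2+2 = 40

40


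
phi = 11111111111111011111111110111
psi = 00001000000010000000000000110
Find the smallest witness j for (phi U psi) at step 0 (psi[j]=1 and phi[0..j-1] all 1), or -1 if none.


(phi U psi) at 0: need smallest j with psi[j]=1 and phi[i]=1 for all i in [0,j).
Scan from step 0:
  step 0: phi=1, psi=0 -> continue
  step 1: phi=1, psi=0 -> continue
  step 2: phi=1, psi=0 -> continue
  step 3: phi=1, psi=0 -> continue
  step 4: psi=1 and phi held for [0,4) -> witness found
Witness step = 4

4


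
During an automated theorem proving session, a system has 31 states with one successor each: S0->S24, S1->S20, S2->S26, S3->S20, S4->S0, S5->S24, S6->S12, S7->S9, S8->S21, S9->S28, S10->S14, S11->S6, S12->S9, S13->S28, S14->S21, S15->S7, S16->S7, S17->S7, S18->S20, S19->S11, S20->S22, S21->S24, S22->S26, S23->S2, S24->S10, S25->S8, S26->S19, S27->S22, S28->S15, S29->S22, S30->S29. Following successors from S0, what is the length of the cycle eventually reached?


Trace from S0 until a state repeats:
  S0 -> S24 -> S10 -> S14 -> S21 -> S24
S24 first seen at step 1, revisited at step 5.
Cycle length = 5 - 1 = 4

4


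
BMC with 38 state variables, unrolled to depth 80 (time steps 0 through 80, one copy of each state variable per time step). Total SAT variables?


BMC unrolls to depth k, creating one copy of each state var for steps 0..k.
Step count = 80 + 1 = 81 (steps 0 through 80)
Vars per step = 38
Total = 38 * 81 = 3078

3078


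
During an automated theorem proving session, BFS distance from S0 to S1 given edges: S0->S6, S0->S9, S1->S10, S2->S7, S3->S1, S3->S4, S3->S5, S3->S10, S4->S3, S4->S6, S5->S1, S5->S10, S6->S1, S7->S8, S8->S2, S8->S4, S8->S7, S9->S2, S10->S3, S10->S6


BFS layer-by-layer from S0:
  dist 0: {S0}
  dist 1: {S6, S9}
  dist 2: {S1, S2}
  -> S1 reached at distance 2
Shortest path length = 2

2


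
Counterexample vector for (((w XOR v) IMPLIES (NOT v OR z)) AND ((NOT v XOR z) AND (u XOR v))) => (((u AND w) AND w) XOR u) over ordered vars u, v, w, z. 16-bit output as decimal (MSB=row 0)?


F1 = (((w XOR v) IMPLIES (NOT v OR z)) AND ((NOT v XOR z) AND (u XOR v)))
F2 = (((u AND w) AND w) XOR u)
Counterexample to F1=>F2 is where F1=1 and F2=0.
Evaluate each row (bits = u,v,w,z, MSB first):
  row 0 [0000]: F1=0 F2=0 -> F1&~F2 -> 0
  row 1 [0001]: F1=0 F2=0 -> F1&~F2 -> 0
  row 2 [0010]: F1=0 F2=0 -> F1&~F2 -> 0
  row 3 [0011]: F1=0 F2=0 -> F1&~F2 -> 0
  row 4 [0100]: F1=0 F2=0 -> F1&~F2 -> 0
  row 5 [0101]: F1=1 F2=0 -> F1&~F2 -> 1
  row 6 [0110]: F1=0 F2=0 -> F1&~F2 -> 0
  row 7 [0111]: F1=1 F2=0 -> F1&~F2 -> 1
  row 8 [1000]: F1=1 F2=1 -> F1&~F2 -> 0
  row 9 [1001]: F1=0 F2=1 -> F1&~F2 -> 0
  row 10 [1010]: F1=1 F2=0 -> F1&~F2 -> 1
  row 11 [1011]: F1=0 F2=0 -> F1&~F2 -> 0
  row 12 [1100]: F1=0 F2=1 -> F1&~F2 -> 0
  row 13 [1101]: F1=0 F2=1 -> F1&~F2 -> 0
  row 14 [1110]: F1=0 F2=0 -> F1&~F2 -> 0
  row 15 [1111]: F1=0 F2=0 -> F1&~F2 -> 0
Full result column, 4 rows per line (u,v fixed per line; w,z runs 00..11 left to right):
  rows 0-3 [u,v=00]: 0000  = hex 0
  rows 4-7 [u,v=01]: 0101  = hex 5
  rows 8-11 [u,v=10]: 0010  = hex 2
  rows 12-15 [u,v=11]: 0000  = hex 0
Counterexample vector (row 0 .. row 15) = 0000010100100000
Output column grouped in 4s = 0000 0101 0010 0000 = 0x0520
Convert to decimal digit by digit (value = value*16 + digit):
  0 -> 0
  0*16 + 5 = 5
  5*16 + 2 = 82
  82*16 + 0 = 1312
Decimal = 1312

1312


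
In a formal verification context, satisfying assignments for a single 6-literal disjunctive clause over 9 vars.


Step 1: Total=2^9=512
Step 2: Unsat when all 6 false: 2^3=8
Step 3: Sat=512-8=504

504


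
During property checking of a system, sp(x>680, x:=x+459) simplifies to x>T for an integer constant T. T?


Formula: sp(P, x:=E) = exists old_x. (x = E[old_x/x]) AND P[old_x/x] (old_x is the value of x before the assignment; eliminate old_x by solving x = E[old_x/x] for old_x)
Step 1: Precondition P: x>680, i.e. old_x > 680
Step 2: Assignment gives x = old_x + 459, so old_x = x - 459
Step 3: Substitute into P: x - 459 > 680
Step 4: Simplify: x > 680+459 = 1139

1139


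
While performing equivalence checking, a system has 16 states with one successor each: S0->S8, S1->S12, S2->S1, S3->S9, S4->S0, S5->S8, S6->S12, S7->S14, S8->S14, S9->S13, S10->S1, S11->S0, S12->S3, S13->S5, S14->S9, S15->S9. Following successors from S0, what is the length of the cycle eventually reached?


Trace from S0 until a state repeats:
  S0 -> S8 -> S14 -> S9 -> S13 -> S5 -> S8
S8 first seen at step 1, revisited at step 6.
Cycle length = 6 - 1 = 5

5


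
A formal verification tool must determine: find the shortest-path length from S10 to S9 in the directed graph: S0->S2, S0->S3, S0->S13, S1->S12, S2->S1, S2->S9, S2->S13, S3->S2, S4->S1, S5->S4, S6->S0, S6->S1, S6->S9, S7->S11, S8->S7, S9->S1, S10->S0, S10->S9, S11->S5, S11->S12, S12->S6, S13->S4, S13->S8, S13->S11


BFS layer-by-layer from S10:
  dist 0: {S10}
  dist 1: {S0, S9}
  -> S9 reached at distance 1
Shortest path length = 1

1


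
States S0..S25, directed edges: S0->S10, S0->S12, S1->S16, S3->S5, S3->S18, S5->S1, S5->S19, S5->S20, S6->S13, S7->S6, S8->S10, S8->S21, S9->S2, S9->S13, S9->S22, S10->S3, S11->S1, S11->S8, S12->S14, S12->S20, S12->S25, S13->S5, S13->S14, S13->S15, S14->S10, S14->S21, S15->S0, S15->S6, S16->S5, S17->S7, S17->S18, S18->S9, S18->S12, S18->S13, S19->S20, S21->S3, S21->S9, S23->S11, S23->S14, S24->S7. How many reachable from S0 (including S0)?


BFS from S0:
  layer 0: {S0}
  layer 1: {S10, S12}
  layer 2: {S3, S14, S20, S25}
  layer 3: {S5, S18, S21}
  layer 4: {S1, S9, S13, S19}
  layer 5: {S2, S15, S16, S22}
  layer 6: {S6}
Reachable set: {S0, S1, S2, S3, S5, S6, S9, S10, S12, S13, S14, S15, S16, S18, S19, S20, S21, S22, S25}
Count = 19

19


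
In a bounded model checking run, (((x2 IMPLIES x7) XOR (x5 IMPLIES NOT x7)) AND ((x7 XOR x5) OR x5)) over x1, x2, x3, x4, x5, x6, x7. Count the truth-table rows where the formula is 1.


Formula: (((x2 IMPLIES x7) XOR (x5 IMPLIES NOT x7)) AND ((x7 XOR x5) OR x5)) over 7 vars (128 rows)
Evaluate each row (x1, x2, x3, x4, x5, x6, x7 as bits, MSB first):
  row 0 [0000000]: (((0 IMPLIES 0) XOR (0 IMPLIES NOT 0)) AND ((0 XOR 0) OR 0)) -> 0
  row 1 [0000001]: (((0 IMPLIES 1) XOR (0 IMPLIES NOT 1)) AND ((1 XOR 0) OR 0)) -> 0
  row 2 [0000010]: (((0 IMPLIES 0) XOR (0 IMPLIES NOT 0)) AND ((0 XOR 0) OR 0)) -> 0
  row 3 [0000011]: (((0 IMPLIES 1) XOR (0 IMPLIES NOT 1)) AND ((1 XOR 0) OR 0)) -> 0
  row 4 [0000100]: (((0 IMPLIES 0) XOR (1 IMPLIES NOT 0)) AND ((0 XOR 1) OR 1)) -> 0
  (every remaining row is evaluated the same way; all 128 results are listed next)
Full result column, 8 rows per line (x1,x2,x3,x4 fixed per line; x5,x6,x7 runs 000..111 left to right):
  rows 0-7 [x1,x2,x3,x4=0000]: 00000101  (ones: 2)
  rows 8-15 [x1,x2,x3,x4=0001]: 00000101  (ones: 2)
  rows 16-23 [x1,x2,x3,x4=0010]: 00000101  (ones: 2)
  rows 24-31 [x1,x2,x3,x4=0011]: 00000101  (ones: 2)
  rows 32-39 [x1,x2,x3,x4=0100]: 00001111  (ones: 4)
  rows 40-47 [x1,x2,x3,x4=0101]: 00001111  (ones: 4)
  rows 48-55 [x1,x2,x3,x4=0110]: 00001111  (ones: 4)
  rows 56-63 [x1,x2,x3,x4=0111]: 00001111  (ones: 4)
  rows 64-71 [x1,x2,x3,x4=1000]: 00000101  (ones: 2)
  rows 72-79 [x1,x2,x3,x4=1001]: 00000101  (ones: 2)
  rows 80-87 [x1,x2,x3,x4=1010]: 00000101  (ones: 2)
  rows 88-95 [x1,x2,x3,x4=1011]: 00000101  (ones: 2)
  rows 96-103 [x1,x2,x3,x4=1100]: 00001111  (ones: 4)
  rows 104-111 [x1,x2,x3,x4=1101]: 00001111  (ones: 4)
  rows 112-119 [x1,x2,x3,x4=1110]: 00001111  (ones: 4)
  rows 120-127 [x1,x2,x3,x4=1111]: 00001111  (ones: 4)
Count of 1-rows = 2+2+2+2+4+4+4+4+2+2+2+2+4+4+4+4 = 48

48


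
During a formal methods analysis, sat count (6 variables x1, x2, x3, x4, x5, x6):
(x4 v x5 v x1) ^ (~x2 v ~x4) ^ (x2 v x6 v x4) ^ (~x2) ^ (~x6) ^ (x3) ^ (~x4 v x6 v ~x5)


CNF with 7 clauses over 6 vars (64 assignments).
An assignment satisfies CNF iff every clause has >=1 true literal.
Check each row (bits = x1,x2,x3,x4,x5,x6; clause T/F shown):
  row 0 [000000]: clauses=FTFTTFT -> 0
  row 1 [000001]: clauses=FTTTFFT -> 0
  row 2 [000010]: clauses=TTFTTFT -> 0
  row 3 [000011]: clauses=TTTTFFT -> 0
  row 4 [000100]: clauses=TTTTTFT -> 0
  (every remaining row is evaluated the same way; all 64 results are listed next)
Full result column, 8 rows per line (x1,x2,x3 fixed per line; x4,x5,x6 runs 000..111 left to right):
  rows 0-7 [x1,x2,x3=000]: 00000000  (ones: 0)
  rows 8-15 [x1,x2,x3=001]: 00001000  (ones: 1)
  rows 16-23 [x1,x2,x3=010]: 00000000  (ones: 0)
  rows 24-31 [x1,x2,x3=011]: 00000000  (ones: 0)
  rows 32-39 [x1,x2,x3=100]: 00000000  (ones: 0)
  rows 40-47 [x1,x2,x3=101]: 00001000  (ones: 1)
  rows 48-55 [x1,x2,x3=110]: 00000000  (ones: 0)
  rows 56-63 [x1,x2,x3=111]: 00000000  (ones: 0)
Satisfying assignments = 0+1+0+0+0+1+0+0 = 2

2


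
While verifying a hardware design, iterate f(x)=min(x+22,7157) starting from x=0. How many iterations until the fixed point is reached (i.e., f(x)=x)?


Step 1: x=0, cap=7157, increment=22
Step 2: x grows by 22 each step until capped at 7157; fixed point is x=7157
Step 3: iterations = ceil(7157/22) = 326

326


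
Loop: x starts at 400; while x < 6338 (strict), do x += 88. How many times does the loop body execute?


Step 1: x goes from 400 toward 6338 by 88; the body runs while x<6338, so iterations = ceil((bound-start)/step)
Step 2: Distance=5938
Step 3: ceil(5938/88)=68

68


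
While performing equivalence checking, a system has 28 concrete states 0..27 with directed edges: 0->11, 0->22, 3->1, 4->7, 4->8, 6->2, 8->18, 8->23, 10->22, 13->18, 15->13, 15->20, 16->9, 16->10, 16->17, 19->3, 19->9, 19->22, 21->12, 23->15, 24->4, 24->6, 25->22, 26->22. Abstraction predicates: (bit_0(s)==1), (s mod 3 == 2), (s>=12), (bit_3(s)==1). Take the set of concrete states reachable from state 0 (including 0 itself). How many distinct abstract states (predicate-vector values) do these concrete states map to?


BFS from 0:
Concrete reachable: {0, 11, 22}
Abstract via predicates (bit_0(s)==1), (s mod 3 == 2), (s>=12), (bit_3(s)==1):
  (0,0,0,0) <- {0}
  (0,0,1,0) <- {22}
  (1,1,0,1) <- {11}
Distinct abstract states = 3

3


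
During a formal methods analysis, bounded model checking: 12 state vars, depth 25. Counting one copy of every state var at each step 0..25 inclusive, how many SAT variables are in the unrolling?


BMC unrolls to depth k, creating one copy of each state var for steps 0..k.
Step count = 25 + 1 = 26 (steps 0 through 25)
Vars per step = 12
Total = 12 * 26 = 312

312


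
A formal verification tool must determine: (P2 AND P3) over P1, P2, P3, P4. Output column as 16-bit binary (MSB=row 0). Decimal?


Formula: (P2 AND P3) over P1, P2, P3, P4 (16 rows)
Evaluate each row (bits = P1,P2,P3,P4, MSB first):
  row 0 [0000]: (0 AND 0) -> 0
  row 1 [0001]: (0 AND 0) -> 0
  row 2 [0010]: (0 AND 1) -> 0
  row 3 [0011]: (0 AND 1) -> 0
  row 4 [0100]: (1 AND 0) -> 0
  row 5 [0101]: (1 AND 0) -> 0
  row 6 [0110]: (1 AND 1) -> 1
  row 7 [0111]: (1 AND 1) -> 1
  row 8 [1000]: (0 AND 0) -> 0
  row 9 [1001]: (0 AND 0) -> 0
  row 10 [1010]: (0 AND 1) -> 0
  row 11 [1011]: (0 AND 1) -> 0
  row 12 [1100]: (1 AND 0) -> 0
  row 13 [1101]: (1 AND 0) -> 0
  row 14 [1110]: (1 AND 1) -> 1
  row 15 [1111]: (1 AND 1) -> 1
Full result column, 4 rows per line (P1,P2 fixed per line; P3,P4 runs 00..11 left to right):
  rows 0-3 [P1,P2=00]: 0000  = hex 0
  rows 4-7 [P1,P2=01]: 0011  = hex 3
  rows 8-11 [P1,P2=10]: 0000  = hex 0
  rows 12-15 [P1,P2=11]: 0011  = hex 3
Output column (row 0 .. row 15) = 0000001100000011
Output column grouped in 4s = 0000 0011 0000 0011 = 0x0303
Convert to decimal digit by digit (value = value*16 + digit):
  0 -> 0
  0*16 + 3 = 3
  3*16 + 0 = 48
  48*16 + 3 = 771
Decimal = 771

771


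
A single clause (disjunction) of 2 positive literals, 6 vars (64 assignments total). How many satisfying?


Step 1: Total=2^6=64
Step 2: Unsat when all 2 false: 2^4=16
Step 3: Sat=64-16=48

48


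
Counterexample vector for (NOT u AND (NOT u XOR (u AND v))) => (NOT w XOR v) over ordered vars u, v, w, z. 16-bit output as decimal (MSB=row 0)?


F1 = (NOT u AND (NOT u XOR (u AND v)))
F2 = (NOT w XOR v)
Counterexample to F1=>F2 is where F1=1 and F2=0.
Evaluate each row (bits = u,v,w,z, MSB first):
  row 0 [0000]: F1=1 F2=1 -> F1&~F2 -> 0
  row 1 [0001]: F1=1 F2=1 -> F1&~F2 -> 0
  row 2 [0010]: F1=1 F2=0 -> F1&~F2 -> 1
  row 3 [0011]: F1=1 F2=0 -> F1&~F2 -> 1
  row 4 [0100]: F1=1 F2=0 -> F1&~F2 -> 1
  row 5 [0101]: F1=1 F2=0 -> F1&~F2 -> 1
  row 6 [0110]: F1=1 F2=1 -> F1&~F2 -> 0
  row 7 [0111]: F1=1 F2=1 -> F1&~F2 -> 0
  row 8 [1000]: F1=0 F2=1 -> F1&~F2 -> 0
  row 9 [1001]: F1=0 F2=1 -> F1&~F2 -> 0
  row 10 [1010]: F1=0 F2=0 -> F1&~F2 -> 0
  row 11 [1011]: F1=0 F2=0 -> F1&~F2 -> 0
  row 12 [1100]: F1=0 F2=0 -> F1&~F2 -> 0
  row 13 [1101]: F1=0 F2=0 -> F1&~F2 -> 0
  row 14 [1110]: F1=0 F2=1 -> F1&~F2 -> 0
  row 15 [1111]: F1=0 F2=1 -> F1&~F2 -> 0
Full result column, 4 rows per line (u,v fixed per line; w,z runs 00..11 left to right):
  rows 0-3 [u,v=00]: 0011  = hex 3
  rows 4-7 [u,v=01]: 1100  = hex C
  rows 8-11 [u,v=10]: 0000  = hex 0
  rows 12-15 [u,v=11]: 0000  = hex 0
Counterexample vector (row 0 .. row 15) = 0011110000000000
Output column grouped in 4s = 0011 1100 0000 0000 = 0x3C00
Convert to decimal digit by digit (value = value*16 + digit):
  3 -> 3
  3*16 + 12 (C) = 60
  60*16 + 0 = 960
  960*16 + 0 = 15360
Decimal = 15360

15360


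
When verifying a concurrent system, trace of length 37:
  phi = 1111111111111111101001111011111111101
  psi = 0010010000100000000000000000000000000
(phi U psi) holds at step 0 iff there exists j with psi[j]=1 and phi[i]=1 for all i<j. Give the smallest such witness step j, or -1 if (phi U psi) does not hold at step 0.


(phi U psi) at 0: need smallest j with psi[j]=1 and phi[i]=1 for all i in [0,j).
Scan from step 0:
  step 0: phi=1, psi=0 -> continue
  step 1: phi=1, psi=0 -> continue
  step 2: psi=1 and phi held for [0,2) -> witness found
Witness step = 2

2


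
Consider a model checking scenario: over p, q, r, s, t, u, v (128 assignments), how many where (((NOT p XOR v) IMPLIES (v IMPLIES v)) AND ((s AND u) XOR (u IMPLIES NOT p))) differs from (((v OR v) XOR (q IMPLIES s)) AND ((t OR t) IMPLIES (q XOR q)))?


F1 = (((NOT p XOR v) IMPLIES (v IMPLIES v)) AND ((s AND u) XOR (u IMPLIES NOT p)))
F2 = (((v OR v) XOR (q IMPLIES s)) AND ((t OR t) IMPLIES (q XOR q)))
Evaluate both on each of 128 rows (bits = p,q,r,s,t,u,v):
  row 0 [0000000]: F1=1 F2=1 -> 0
  row 1 [0000001]: F1=1 F2=0 (differ) -> 1
  row 2 [0000010]: F1=1 F2=1 -> 0
  row 3 [0000011]: F1=1 F2=0 (differ) -> 1
  row 4 [0000100]: F1=1 F2=0 (differ) -> 1
  (every remaining row is evaluated the same way; all 128 results are listed next)
Full result column, 8 rows per line (p,q,r,s fixed per line; t,u,v runs 000..111 left to right):
  rows 0-7 [p,q,r,s=0000]: 01011111  (ones: 6)
  rows 8-15 [p,q,r,s=0001]: 01101100  (ones: 4)
  rows 16-23 [p,q,r,s=0010]: 01011111  (ones: 6)
  rows 24-31 [p,q,r,s=0011]: 01101100  (ones: 4)
  rows 32-39 [p,q,r,s=0100]: 10101111  (ones: 6)
  rows 40-47 [p,q,r,s=0101]: 01101100  (ones: 4)
  rows 48-55 [p,q,r,s=0110]: 10101111  (ones: 6)
  rows 56-63 [p,q,r,s=0111]: 01101100  (ones: 4)
  rows 64-71 [p,q,r,s=1000]: 01101100  (ones: 4)
  rows 72-79 [p,q,r,s=1001]: 01011111  (ones: 6)
  rows 80-87 [p,q,r,s=1010]: 01101100  (ones: 4)
  rows 88-95 [p,q,r,s=1011]: 01011111  (ones: 6)
  rows 96-103 [p,q,r,s=1100]: 10011100  (ones: 4)
  rows 104-111 [p,q,r,s=1101]: 01011111  (ones: 6)
  rows 112-119 [p,q,r,s=1110]: 10011100  (ones: 4)
  rows 120-127 [p,q,r,s=1111]: 01011111  (ones: 6)
Disagreements = 6+4+6+4+6+4+6+4+4+6+4+6+4+6+4+6 = 80

80


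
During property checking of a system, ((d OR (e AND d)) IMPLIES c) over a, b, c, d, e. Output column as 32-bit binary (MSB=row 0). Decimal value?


Formula: ((d OR (e AND d)) IMPLIES c) over a, b, c, d, e (32 rows)
Evaluate each row (bits = a,b,c,d,e, MSB first):
  row 0 [00000]: ((0 OR (0 AND 0)) IMPLIES 0) -> 1
  row 1 [00001]: ((0 OR (1 AND 0)) IMPLIES 0) -> 1
  row 2 [00010]: ((1 OR (0 AND 1)) IMPLIES 0) -> 0
  row 3 [00011]: ((1 OR (1 AND 1)) IMPLIES 0) -> 0
  row 4 [00100]: ((0 OR (0 AND 0)) IMPLIES 1) -> 1
  row 5 [00101]: ((0 OR (1 AND 0)) IMPLIES 1) -> 1
  row 6 [00110]: ((1 OR (0 AND 1)) IMPLIES 1) -> 1
  row 7 [00111]: ((1 OR (1 AND 1)) IMPLIES 1) -> 1
  row 8 [01000]: ((0 OR (0 AND 0)) IMPLIES 0) -> 1
  row 9 [01001]: ((0 OR (1 AND 0)) IMPLIES 0) -> 1
  row 10 [01010]: ((1 OR (0 AND 1)) IMPLIES 0) -> 0
  row 11 [01011]: ((1 OR (1 AND 1)) IMPLIES 0) -> 0
  row 12 [01100]: ((0 OR (0 AND 0)) IMPLIES 1) -> 1
  row 13 [01101]: ((0 OR (1 AND 0)) IMPLIES 1) -> 1
  row 14 [01110]: ((1 OR (0 AND 1)) IMPLIES 1) -> 1
  row 15 [01111]: ((1 OR (1 AND 1)) IMPLIES 1) -> 1
  row 16 [10000]: ((0 OR (0 AND 0)) IMPLIES 0) -> 1
  row 17 [10001]: ((0 OR (1 AND 0)) IMPLIES 0) -> 1
  row 18 [10010]: ((1 OR (0 AND 1)) IMPLIES 0) -> 0
  row 19 [10011]: ((1 OR (1 AND 1)) IMPLIES 0) -> 0
  row 20 [10100]: ((0 OR (0 AND 0)) IMPLIES 1) -> 1
  row 21 [10101]: ((0 OR (1 AND 0)) IMPLIES 1) -> 1
  row 22 [10110]: ((1 OR (0 AND 1)) IMPLIES 1) -> 1
  row 23 [10111]: ((1 OR (1 AND 1)) IMPLIES 1) -> 1
  row 24 [11000]: ((0 OR (0 AND 0)) IMPLIES 0) -> 1
  row 25 [11001]: ((0 OR (1 AND 0)) IMPLIES 0) -> 1
  row 26 [11010]: ((1 OR (0 AND 1)) IMPLIES 0) -> 0
  row 27 [11011]: ((1 OR (1 AND 1)) IMPLIES 0) -> 0
  row 28 [11100]: ((0 OR (0 AND 0)) IMPLIES 1) -> 1
  row 29 [11101]: ((0 OR (1 AND 0)) IMPLIES 1) -> 1
  row 30 [11110]: ((1 OR (0 AND 1)) IMPLIES 1) -> 1
  row 31 [11111]: ((1 OR (1 AND 1)) IMPLIES 1) -> 1
Full result column, 4 rows per line (a,b,c fixed per line; d,e runs 00..11 left to right):
  rows 0-3 [a,b,c=000]: 1100  = hex C
  rows 4-7 [a,b,c=001]: 1111  = hex F
  rows 8-11 [a,b,c=010]: 1100  = hex C
  rows 12-15 [a,b,c=011]: 1111  = hex F
  rows 16-19 [a,b,c=100]: 1100  = hex C
  rows 20-23 [a,b,c=101]: 1111  = hex F
  rows 24-27 [a,b,c=110]: 1100  = hex C
  rows 28-31 [a,b,c=111]: 1111  = hex F
Output column (row 0 .. row 31) = 11001111110011111100111111001111
Output column grouped in 4s = 1100 1111 1100 1111 1100 1111 1100 1111 = 0xCFCFCFCF
Convert to decimal digit by digit (value = value*16 + digit):
  C -> 12
  12*16 + 15 (F) = 207
  207*16 + 12 (C) = 3324
  3324*16 + 15 (F) = 53199
  53199*16 + 12 (C) = 851196
  851196*16 + 15 (F) = 13619151
  13619151*16 + 12 (C) = 217906428
  217906428*16 + 15 (F) = 3486502863
Decimal = 3486502863

3486502863


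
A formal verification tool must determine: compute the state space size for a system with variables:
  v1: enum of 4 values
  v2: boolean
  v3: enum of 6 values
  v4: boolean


State space = product of domain sizes of all variables.
Domain sizes:
  v1 (enum of 4 values): 4
  v2 (boolean): 2
  v3 (enum of 6 values): 6
  v4 (boolean): 2
Product = 4 * 2 * 6 * 2 = 96

96


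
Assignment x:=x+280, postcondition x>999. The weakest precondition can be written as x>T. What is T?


Formula: wp(x:=E, P) = P[E/x] (substitute E for x in postcondition)
Step 1: Postcondition: x>999
Step 2: Substitute x+280 for x: x+280>999
Step 3: Solve for x: x > 999-280 = 719

719


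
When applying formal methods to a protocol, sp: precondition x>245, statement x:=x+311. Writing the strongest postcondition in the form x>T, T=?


Formula: sp(P, x:=E) = exists old_x. (x = E[old_x/x]) AND P[old_x/x] (old_x is the value of x before the assignment; eliminate old_x by solving x = E[old_x/x] for old_x)
Step 1: Precondition P: x>245, i.e. old_x > 245
Step 2: Assignment gives x = old_x + 311, so old_x = x - 311
Step 3: Substitute into P: x - 311 > 245
Step 4: Simplify: x > 245+311 = 556

556


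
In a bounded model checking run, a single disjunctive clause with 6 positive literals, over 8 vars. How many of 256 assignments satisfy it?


Step 1: Total=2^8=256
Step 2: Unsat when all 6 false: 2^2=4
Step 3: Sat=256-4=252

252


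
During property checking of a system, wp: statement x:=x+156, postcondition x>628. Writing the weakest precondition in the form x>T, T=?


Formula: wp(x:=E, P) = P[E/x] (substitute E for x in postcondition)
Step 1: Postcondition: x>628
Step 2: Substitute x+156 for x: x+156>628
Step 3: Solve for x: x > 628-156 = 472

472


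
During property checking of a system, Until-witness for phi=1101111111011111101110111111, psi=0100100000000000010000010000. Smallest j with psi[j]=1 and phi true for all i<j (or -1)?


(phi U psi) at 0: need smallest j with psi[j]=1 and phi[i]=1 for all i in [0,j).
Scan from step 0:
  step 0: phi=1, psi=0 -> continue
  step 1: psi=1 and phi held for [0,1) -> witness found
Witness step = 1

1


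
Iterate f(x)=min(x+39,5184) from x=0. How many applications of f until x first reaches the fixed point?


Step 1: x=0, cap=5184, increment=39
Step 2: x grows by 39 each step until capped at 5184; fixed point is x=5184
Step 3: iterations = ceil(5184/39) = 133

133


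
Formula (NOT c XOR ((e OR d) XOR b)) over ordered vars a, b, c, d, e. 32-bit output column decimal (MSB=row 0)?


Formula: (NOT c XOR ((e OR d) XOR b)) over a, b, c, d, e (32 rows)
Evaluate each row (bits = a,b,c,d,e, MSB first):
  row 0 [00000]: (NOT 0 XOR ((0 OR 0) XOR 0)) -> 1
  row 1 [00001]: (NOT 0 XOR ((1 OR 0) XOR 0)) -> 0
  row 2 [00010]: (NOT 0 XOR ((0 OR 1) XOR 0)) -> 0
  row 3 [00011]: (NOT 0 XOR ((1 OR 1) XOR 0)) -> 0
  row 4 [00100]: (NOT 1 XOR ((0 OR 0) XOR 0)) -> 0
  row 5 [00101]: (NOT 1 XOR ((1 OR 0) XOR 0)) -> 1
  row 6 [00110]: (NOT 1 XOR ((0 OR 1) XOR 0)) -> 1
  row 7 [00111]: (NOT 1 XOR ((1 OR 1) XOR 0)) -> 1
  row 8 [01000]: (NOT 0 XOR ((0 OR 0) XOR 1)) -> 0
  row 9 [01001]: (NOT 0 XOR ((1 OR 0) XOR 1)) -> 1
  row 10 [01010]: (NOT 0 XOR ((0 OR 1) XOR 1)) -> 1
  row 11 [01011]: (NOT 0 XOR ((1 OR 1) XOR 1)) -> 1
  row 12 [01100]: (NOT 1 XOR ((0 OR 0) XOR 1)) -> 1
  row 13 [01101]: (NOT 1 XOR ((1 OR 0) XOR 1)) -> 0
  row 14 [01110]: (NOT 1 XOR ((0 OR 1) XOR 1)) -> 0
  row 15 [01111]: (NOT 1 XOR ((1 OR 1) XOR 1)) -> 0
  row 16 [10000]: (NOT 0 XOR ((0 OR 0) XOR 0)) -> 1
  row 17 [10001]: (NOT 0 XOR ((1 OR 0) XOR 0)) -> 0
  row 18 [10010]: (NOT 0 XOR ((0 OR 1) XOR 0)) -> 0
  row 19 [10011]: (NOT 0 XOR ((1 OR 1) XOR 0)) -> 0
  row 20 [10100]: (NOT 1 XOR ((0 OR 0) XOR 0)) -> 0
  row 21 [10101]: (NOT 1 XOR ((1 OR 0) XOR 0)) -> 1
  row 22 [10110]: (NOT 1 XOR ((0 OR 1) XOR 0)) -> 1
  row 23 [10111]: (NOT 1 XOR ((1 OR 1) XOR 0)) -> 1
  row 24 [11000]: (NOT 0 XOR ((0 OR 0) XOR 1)) -> 0
  row 25 [11001]: (NOT 0 XOR ((1 OR 0) XOR 1)) -> 1
  row 26 [11010]: (NOT 0 XOR ((0 OR 1) XOR 1)) -> 1
  row 27 [11011]: (NOT 0 XOR ((1 OR 1) XOR 1)) -> 1
  row 28 [11100]: (NOT 1 XOR ((0 OR 0) XOR 1)) -> 1
  row 29 [11101]: (NOT 1 XOR ((1 OR 0) XOR 1)) -> 0
  row 30 [11110]: (NOT 1 XOR ((0 OR 1) XOR 1)) -> 0
  row 31 [11111]: (NOT 1 XOR ((1 OR 1) XOR 1)) -> 0
Full result column, 4 rows per line (a,b,c fixed per line; d,e runs 00..11 left to right):
  rows 0-3 [a,b,c=000]: 1000  = hex 8
  rows 4-7 [a,b,c=001]: 0111  = hex 7
  rows 8-11 [a,b,c=010]: 0111  = hex 7
  rows 12-15 [a,b,c=011]: 1000  = hex 8
  rows 16-19 [a,b,c=100]: 1000  = hex 8
  rows 20-23 [a,b,c=101]: 0111  = hex 7
  rows 24-27 [a,b,c=110]: 0111  = hex 7
  rows 28-31 [a,b,c=111]: 1000  = hex 8
Output column (row 0 .. row 31) = 10000111011110001000011101111000
Output column grouped in 4s = 1000 0111 0111 1000 1000 0111 0111 1000 = 0x87788778
Convert to decimal digit by digit (value = value*16 + digit):
  8 -> 8
  8*16 + 7 = 135
  135*16 + 7 = 2167
  2167*16 + 8 = 34680
  34680*16 + 8 = 554888
  554888*16 + 7 = 8878215
  8878215*16 + 7 = 142051447
  142051447*16 + 8 = 2272823160
Decimal = 2272823160

2272823160
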